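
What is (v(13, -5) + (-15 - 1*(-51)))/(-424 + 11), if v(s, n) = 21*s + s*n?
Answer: -244/413 ≈ -0.59080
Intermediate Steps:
v(s, n) = 21*s + n*s
(v(13, -5) + (-15 - 1*(-51)))/(-424 + 11) = (13*(21 - 5) + (-15 - 1*(-51)))/(-424 + 11) = (13*16 + (-15 + 51))/(-413) = (208 + 36)*(-1/413) = 244*(-1/413) = -244/413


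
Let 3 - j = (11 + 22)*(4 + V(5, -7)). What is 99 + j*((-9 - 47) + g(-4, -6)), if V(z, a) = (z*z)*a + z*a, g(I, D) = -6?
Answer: -421563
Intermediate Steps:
V(z, a) = a*z + a*z**2 (V(z, a) = z**2*a + a*z = a*z**2 + a*z = a*z + a*z**2)
j = 6801 (j = 3 - (11 + 22)*(4 - 7*5*(1 + 5)) = 3 - 33*(4 - 7*5*6) = 3 - 33*(4 - 210) = 3 - 33*(-206) = 3 - 1*(-6798) = 3 + 6798 = 6801)
99 + j*((-9 - 47) + g(-4, -6)) = 99 + 6801*((-9 - 47) - 6) = 99 + 6801*(-56 - 6) = 99 + 6801*(-62) = 99 - 421662 = -421563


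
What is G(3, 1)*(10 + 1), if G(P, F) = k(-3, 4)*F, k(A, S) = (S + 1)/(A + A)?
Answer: -55/6 ≈ -9.1667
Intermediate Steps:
k(A, S) = (1 + S)/(2*A) (k(A, S) = (1 + S)/((2*A)) = (1 + S)*(1/(2*A)) = (1 + S)/(2*A))
G(P, F) = -5*F/6 (G(P, F) = ((½)*(1 + 4)/(-3))*F = ((½)*(-⅓)*5)*F = -5*F/6)
G(3, 1)*(10 + 1) = (-⅚*1)*(10 + 1) = -⅚*11 = -55/6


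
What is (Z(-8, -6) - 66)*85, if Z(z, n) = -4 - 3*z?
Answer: -3910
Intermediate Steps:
(Z(-8, -6) - 66)*85 = ((-4 - 3*(-8)) - 66)*85 = ((-4 + 24) - 66)*85 = (20 - 66)*85 = -46*85 = -3910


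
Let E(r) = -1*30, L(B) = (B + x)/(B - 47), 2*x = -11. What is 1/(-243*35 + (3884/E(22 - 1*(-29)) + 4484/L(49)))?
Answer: -435/3666313 ≈ -0.00011865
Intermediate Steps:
x = -11/2 (x = (1/2)*(-11) = -11/2 ≈ -5.5000)
L(B) = (-11/2 + B)/(-47 + B) (L(B) = (B - 11/2)/(B - 47) = (-11/2 + B)/(-47 + B))
E(r) = -30
1/(-243*35 + (3884/E(22 - 1*(-29)) + 4484/L(49))) = 1/(-243*35 + (3884/(-30) + 4484/(((-11/2 + 49)/(-47 + 49))))) = 1/(-8505 + (3884*(-1/30) + 4484/(((87/2)/2)))) = 1/(-8505 + (-1942/15 + 4484/(((1/2)*(87/2))))) = 1/(-8505 + (-1942/15 + 4484/(87/4))) = 1/(-8505 + (-1942/15 + 4484*(4/87))) = 1/(-8505 + (-1942/15 + 17936/87)) = 1/(-8505 + 33362/435) = 1/(-3666313/435) = -435/3666313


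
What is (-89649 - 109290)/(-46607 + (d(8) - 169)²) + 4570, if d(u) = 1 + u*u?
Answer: 163763809/35791 ≈ 4575.6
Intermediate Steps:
d(u) = 1 + u²
(-89649 - 109290)/(-46607 + (d(8) - 169)²) + 4570 = (-89649 - 109290)/(-46607 + ((1 + 8²) - 169)²) + 4570 = -198939/(-46607 + ((1 + 64) - 169)²) + 4570 = -198939/(-46607 + (65 - 169)²) + 4570 = -198939/(-46607 + (-104)²) + 4570 = -198939/(-46607 + 10816) + 4570 = -198939/(-35791) + 4570 = -198939*(-1/35791) + 4570 = 198939/35791 + 4570 = 163763809/35791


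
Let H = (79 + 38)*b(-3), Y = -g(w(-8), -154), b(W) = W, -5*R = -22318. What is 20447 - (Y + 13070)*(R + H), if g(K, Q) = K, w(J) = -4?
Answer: -268738427/5 ≈ -5.3748e+7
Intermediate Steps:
R = 22318/5 (R = -1/5*(-22318) = 22318/5 ≈ 4463.6)
Y = 4 (Y = -1*(-4) = 4)
H = -351 (H = (79 + 38)*(-3) = 117*(-3) = -351)
20447 - (Y + 13070)*(R + H) = 20447 - (4 + 13070)*(22318/5 - 351) = 20447 - 13074*20563/5 = 20447 - 1*268840662/5 = 20447 - 268840662/5 = -268738427/5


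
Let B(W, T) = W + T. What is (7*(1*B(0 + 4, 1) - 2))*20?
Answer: 420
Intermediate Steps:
B(W, T) = T + W
(7*(1*B(0 + 4, 1) - 2))*20 = (7*(1*(1 + (0 + 4)) - 2))*20 = (7*(1*(1 + 4) - 2))*20 = (7*(1*5 - 2))*20 = (7*(5 - 2))*20 = (7*3)*20 = 21*20 = 420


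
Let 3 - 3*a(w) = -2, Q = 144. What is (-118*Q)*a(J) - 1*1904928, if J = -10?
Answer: -1933248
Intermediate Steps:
a(w) = 5/3 (a(w) = 1 - 1/3*(-2) = 1 + 2/3 = 5/3)
(-118*Q)*a(J) - 1*1904928 = -118*144*(5/3) - 1*1904928 = -16992*5/3 - 1904928 = -28320 - 1904928 = -1933248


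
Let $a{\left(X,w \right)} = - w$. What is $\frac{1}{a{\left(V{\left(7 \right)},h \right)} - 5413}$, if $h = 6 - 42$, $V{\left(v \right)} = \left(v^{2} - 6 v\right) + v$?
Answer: $- \frac{1}{5377} \approx -0.00018598$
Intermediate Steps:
$V{\left(v \right)} = v^{2} - 5 v$
$h = -36$
$\frac{1}{a{\left(V{\left(7 \right)},h \right)} - 5413} = \frac{1}{\left(-1\right) \left(-36\right) - 5413} = \frac{1}{36 - 5413} = \frac{1}{-5377} = - \frac{1}{5377}$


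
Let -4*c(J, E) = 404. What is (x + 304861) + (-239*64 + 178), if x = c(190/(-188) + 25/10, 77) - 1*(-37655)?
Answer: 327297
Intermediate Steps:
c(J, E) = -101 (c(J, E) = -¼*404 = -101)
x = 37554 (x = -101 - 1*(-37655) = -101 + 37655 = 37554)
(x + 304861) + (-239*64 + 178) = (37554 + 304861) + (-239*64 + 178) = 342415 + (-15296 + 178) = 342415 - 15118 = 327297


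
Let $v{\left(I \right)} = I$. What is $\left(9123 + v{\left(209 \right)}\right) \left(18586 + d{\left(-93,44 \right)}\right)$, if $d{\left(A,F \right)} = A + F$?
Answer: $172987284$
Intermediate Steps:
$\left(9123 + v{\left(209 \right)}\right) \left(18586 + d{\left(-93,44 \right)}\right) = \left(9123 + 209\right) \left(18586 + \left(-93 + 44\right)\right) = 9332 \left(18586 - 49\right) = 9332 \cdot 18537 = 172987284$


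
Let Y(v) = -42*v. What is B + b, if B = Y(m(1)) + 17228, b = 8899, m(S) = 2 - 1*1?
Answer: 26085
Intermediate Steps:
m(S) = 1 (m(S) = 2 - 1 = 1)
B = 17186 (B = -42*1 + 17228 = -42 + 17228 = 17186)
B + b = 17186 + 8899 = 26085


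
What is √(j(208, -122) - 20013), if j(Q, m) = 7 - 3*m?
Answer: 2*I*√4910 ≈ 140.14*I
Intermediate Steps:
√(j(208, -122) - 20013) = √((7 - 3*(-122)) - 20013) = √((7 + 366) - 20013) = √(373 - 20013) = √(-19640) = 2*I*√4910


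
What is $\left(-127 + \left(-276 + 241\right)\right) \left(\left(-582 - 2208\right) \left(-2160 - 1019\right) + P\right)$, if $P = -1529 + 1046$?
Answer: $-1436766174$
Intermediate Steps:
$P = -483$
$\left(-127 + \left(-276 + 241\right)\right) \left(\left(-582 - 2208\right) \left(-2160 - 1019\right) + P\right) = \left(-127 + \left(-276 + 241\right)\right) \left(\left(-582 - 2208\right) \left(-2160 - 1019\right) - 483\right) = \left(-127 - 35\right) \left(\left(-2790\right) \left(-3179\right) - 483\right) = - 162 \left(8869410 - 483\right) = \left(-162\right) 8868927 = -1436766174$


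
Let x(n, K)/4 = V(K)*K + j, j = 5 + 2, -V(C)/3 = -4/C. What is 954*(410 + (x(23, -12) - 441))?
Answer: 42930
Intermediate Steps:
V(C) = 12/C (V(C) = -(-12)/C = 12/C)
j = 7
x(n, K) = 76 (x(n, K) = 4*((12/K)*K + 7) = 4*(12 + 7) = 4*19 = 76)
954*(410 + (x(23, -12) - 441)) = 954*(410 + (76 - 441)) = 954*(410 - 365) = 954*45 = 42930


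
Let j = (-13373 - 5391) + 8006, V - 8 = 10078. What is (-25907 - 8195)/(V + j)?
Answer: 17051/336 ≈ 50.747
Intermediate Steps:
V = 10086 (V = 8 + 10078 = 10086)
j = -10758 (j = -18764 + 8006 = -10758)
(-25907 - 8195)/(V + j) = (-25907 - 8195)/(10086 - 10758) = -34102/(-672) = -34102*(-1/672) = 17051/336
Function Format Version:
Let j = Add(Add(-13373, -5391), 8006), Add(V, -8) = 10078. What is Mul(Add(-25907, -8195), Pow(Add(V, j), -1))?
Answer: Rational(17051, 336) ≈ 50.747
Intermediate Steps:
V = 10086 (V = Add(8, 10078) = 10086)
j = -10758 (j = Add(-18764, 8006) = -10758)
Mul(Add(-25907, -8195), Pow(Add(V, j), -1)) = Mul(Add(-25907, -8195), Pow(Add(10086, -10758), -1)) = Mul(-34102, Pow(-672, -1)) = Mul(-34102, Rational(-1, 672)) = Rational(17051, 336)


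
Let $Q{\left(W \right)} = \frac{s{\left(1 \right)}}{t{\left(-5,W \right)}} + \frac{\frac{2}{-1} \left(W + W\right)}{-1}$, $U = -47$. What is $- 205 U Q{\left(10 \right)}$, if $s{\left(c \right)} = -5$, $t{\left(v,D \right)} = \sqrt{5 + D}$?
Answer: $385400 - \frac{9635 \sqrt{15}}{3} \approx 3.7296 \cdot 10^{5}$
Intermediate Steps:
$Q{\left(W \right)} = - \frac{5}{\sqrt{5 + W}} + 4 W$ ($Q{\left(W \right)} = - \frac{5}{\sqrt{5 + W}} + \frac{\frac{2}{-1} \left(W + W\right)}{-1} = - \frac{5}{\sqrt{5 + W}} + 2 \left(-1\right) 2 W \left(-1\right) = - \frac{5}{\sqrt{5 + W}} + - 2 \cdot 2 W \left(-1\right) = - \frac{5}{\sqrt{5 + W}} + - 4 W \left(-1\right) = - \frac{5}{\sqrt{5 + W}} + 4 W$)
$- 205 U Q{\left(10 \right)} = \left(-205\right) \left(-47\right) \left(- \frac{5}{\sqrt{5 + 10}} + 4 \cdot 10\right) = 9635 \left(- \frac{5}{\sqrt{15}} + 40\right) = 9635 \left(- 5 \frac{\sqrt{15}}{15} + 40\right) = 9635 \left(- \frac{\sqrt{15}}{3} + 40\right) = 9635 \left(40 - \frac{\sqrt{15}}{3}\right) = 385400 - \frac{9635 \sqrt{15}}{3}$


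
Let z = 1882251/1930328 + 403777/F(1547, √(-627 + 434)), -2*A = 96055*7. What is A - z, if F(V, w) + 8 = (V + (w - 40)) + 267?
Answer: (-648963678391*√193 + 1146849278087362*I)/(1930328*(√193 - 1766*I)) ≈ -3.3642e+5 + 1.7985*I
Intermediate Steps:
F(V, w) = 219 + V + w (F(V, w) = -8 + ((V + (w - 40)) + 267) = -8 + ((V + (-40 + w)) + 267) = -8 + ((-40 + V + w) + 267) = -8 + (227 + V + w) = 219 + V + w)
A = -672385/2 (A = -96055*7/2 = -½*672385 = -672385/2 ≈ -3.3619e+5)
z = 1882251/1930328 + 403777/(1766 + I*√193) (z = 1882251/1930328 + 403777/(219 + 1547 + √(-627 + 434)) = 1882251*(1/1930328) + 403777/(219 + 1547 + √(-193)) = 1882251/1930328 + 403777/(219 + 1547 + I*√193) = 1882251/1930328 + 403777/(1766 + I*√193) ≈ 229.6 - 1.7985*I)
A - z = -672385/2 - (1382329983153895/6020594585272 - 403777*I*√193/3118949) = -672385/2 + (-1382329983153895/6020594585272 + 403777*I*√193/3118949) = -2025461075092210755/6020594585272 + 403777*I*√193/3118949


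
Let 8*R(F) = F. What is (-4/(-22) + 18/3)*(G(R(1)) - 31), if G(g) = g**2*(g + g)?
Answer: -134895/704 ≈ -191.61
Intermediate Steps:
R(F) = F/8
G(g) = 2*g**3 (G(g) = g**2*(2*g) = 2*g**3)
(-4/(-22) + 18/3)*(G(R(1)) - 31) = (-4/(-22) + 18/3)*(2*((1/8)*1)**3 - 31) = (-4*(-1/22) + 18*(1/3))*(2*(1/8)**3 - 31) = (2/11 + 6)*(2*(1/512) - 31) = 68*(1/256 - 31)/11 = (68/11)*(-7935/256) = -134895/704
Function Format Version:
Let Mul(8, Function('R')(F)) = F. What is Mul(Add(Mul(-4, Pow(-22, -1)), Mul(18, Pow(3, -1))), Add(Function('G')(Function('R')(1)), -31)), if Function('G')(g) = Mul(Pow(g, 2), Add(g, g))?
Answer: Rational(-134895, 704) ≈ -191.61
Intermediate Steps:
Function('R')(F) = Mul(Rational(1, 8), F)
Function('G')(g) = Mul(2, Pow(g, 3)) (Function('G')(g) = Mul(Pow(g, 2), Mul(2, g)) = Mul(2, Pow(g, 3)))
Mul(Add(Mul(-4, Pow(-22, -1)), Mul(18, Pow(3, -1))), Add(Function('G')(Function('R')(1)), -31)) = Mul(Add(Mul(-4, Pow(-22, -1)), Mul(18, Pow(3, -1))), Add(Mul(2, Pow(Mul(Rational(1, 8), 1), 3)), -31)) = Mul(Add(Mul(-4, Rational(-1, 22)), Mul(18, Rational(1, 3))), Add(Mul(2, Pow(Rational(1, 8), 3)), -31)) = Mul(Add(Rational(2, 11), 6), Add(Mul(2, Rational(1, 512)), -31)) = Mul(Rational(68, 11), Add(Rational(1, 256), -31)) = Mul(Rational(68, 11), Rational(-7935, 256)) = Rational(-134895, 704)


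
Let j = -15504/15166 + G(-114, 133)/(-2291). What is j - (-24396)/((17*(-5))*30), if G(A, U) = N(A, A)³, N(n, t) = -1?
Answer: -78181912923/7383377525 ≈ -10.589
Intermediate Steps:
G(A, U) = -1 (G(A, U) = (-1)³ = -1)
j = -17752249/17372653 (j = -15504/15166 - 1/(-2291) = -15504*1/15166 - 1*(-1/2291) = -7752/7583 + 1/2291 = -17752249/17372653 ≈ -1.0219)
j - (-24396)/((17*(-5))*30) = -17752249/17372653 - (-24396)/((17*(-5))*30) = -17752249/17372653 - (-24396)/((-85*30)) = -17752249/17372653 - (-24396)/(-2550) = -17752249/17372653 - (-24396)*(-1)/2550 = -17752249/17372653 - 1*4066/425 = -17752249/17372653 - 4066/425 = -78181912923/7383377525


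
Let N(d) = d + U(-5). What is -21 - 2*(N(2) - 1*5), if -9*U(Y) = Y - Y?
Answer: -15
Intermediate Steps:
U(Y) = 0 (U(Y) = -(Y - Y)/9 = -⅑*0 = 0)
N(d) = d (N(d) = d + 0 = d)
-21 - 2*(N(2) - 1*5) = -21 - 2*(2 - 1*5) = -21 - 2*(2 - 5) = -21 - 2*(-3) = -21 + 6 = -15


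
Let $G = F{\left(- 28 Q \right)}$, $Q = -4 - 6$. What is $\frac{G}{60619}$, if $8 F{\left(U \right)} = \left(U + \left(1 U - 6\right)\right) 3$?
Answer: $\frac{831}{242476} \approx 0.0034271$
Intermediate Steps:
$Q = -10$ ($Q = -4 - 6 = -10$)
$F{\left(U \right)} = - \frac{9}{4} + \frac{3 U}{4}$ ($F{\left(U \right)} = \frac{\left(U + \left(1 U - 6\right)\right) 3}{8} = \frac{\left(U + \left(U - 6\right)\right) 3}{8} = \frac{\left(U + \left(-6 + U\right)\right) 3}{8} = \frac{\left(-6 + 2 U\right) 3}{8} = \frac{-18 + 6 U}{8} = - \frac{9}{4} + \frac{3 U}{4}$)
$G = \frac{831}{4}$ ($G = - \frac{9}{4} + \frac{3 \left(\left(-28\right) \left(-10\right)\right)}{4} = - \frac{9}{4} + \frac{3}{4} \cdot 280 = - \frac{9}{4} + 210 = \frac{831}{4} \approx 207.75$)
$\frac{G}{60619} = \frac{831}{4 \cdot 60619} = \frac{831}{4} \cdot \frac{1}{60619} = \frac{831}{242476}$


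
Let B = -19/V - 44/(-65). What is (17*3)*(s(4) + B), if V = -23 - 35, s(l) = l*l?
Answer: 3269457/3770 ≈ 867.23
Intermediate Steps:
s(l) = l²
V = -58
B = 3787/3770 (B = -19/(-58) - 44/(-65) = -19*(-1/58) - 44*(-1/65) = 19/58 + 44/65 = 3787/3770 ≈ 1.0045)
(17*3)*(s(4) + B) = (17*3)*(4² + 3787/3770) = 51*(16 + 3787/3770) = 51*(64107/3770) = 3269457/3770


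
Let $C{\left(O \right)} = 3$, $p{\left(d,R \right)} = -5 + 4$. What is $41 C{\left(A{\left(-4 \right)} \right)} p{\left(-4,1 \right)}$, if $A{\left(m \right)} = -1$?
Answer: $-123$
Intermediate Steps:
$p{\left(d,R \right)} = -1$
$41 C{\left(A{\left(-4 \right)} \right)} p{\left(-4,1 \right)} = 41 \cdot 3 \left(-1\right) = 123 \left(-1\right) = -123$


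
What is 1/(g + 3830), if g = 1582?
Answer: 1/5412 ≈ 0.00018477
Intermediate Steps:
1/(g + 3830) = 1/(1582 + 3830) = 1/5412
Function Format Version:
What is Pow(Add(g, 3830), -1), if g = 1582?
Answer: Rational(1, 5412) ≈ 0.00018477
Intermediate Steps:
Pow(Add(g, 3830), -1) = Pow(Add(1582, 3830), -1) = Pow(5412, -1) = Rational(1, 5412)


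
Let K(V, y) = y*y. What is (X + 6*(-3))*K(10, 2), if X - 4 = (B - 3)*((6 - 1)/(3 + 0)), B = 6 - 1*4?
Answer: -188/3 ≈ -62.667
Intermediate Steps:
K(V, y) = y²
B = 2 (B = 6 - 4 = 2)
X = 7/3 (X = 4 + (2 - 3)*((6 - 1)/(3 + 0)) = 4 - 5/3 = 7/3 ≈ 2.3333)
(X + 6*(-3))*K(10, 2) = (7/3 + 6*(-3))*2² = (7/3 - 18)*4 = -47/3*4 = -188/3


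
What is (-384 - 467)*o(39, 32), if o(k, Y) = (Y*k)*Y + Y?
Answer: -34012768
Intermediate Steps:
o(k, Y) = Y + k*Y² (o(k, Y) = k*Y² + Y = Y + k*Y²)
(-384 - 467)*o(39, 32) = (-384 - 467)*(32*(1 + 32*39)) = -27232*(1 + 1248) = -27232*1249 = -851*39968 = -34012768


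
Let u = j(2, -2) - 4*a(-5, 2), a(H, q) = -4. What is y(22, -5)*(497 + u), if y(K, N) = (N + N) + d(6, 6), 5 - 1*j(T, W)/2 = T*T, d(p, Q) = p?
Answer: -2060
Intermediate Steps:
j(T, W) = 10 - 2*T² (j(T, W) = 10 - 2*T*T = 10 - 2*T²)
y(K, N) = 6 + 2*N (y(K, N) = (N + N) + 6 = 2*N + 6 = 6 + 2*N)
u = 18 (u = (10 - 2*2²) - 4*(-4) = (10 - 2*4) + 16 = (10 - 8) + 16 = 2 + 16 = 18)
y(22, -5)*(497 + u) = (6 + 2*(-5))*(497 + 18) = (6 - 10)*515 = -4*515 = -2060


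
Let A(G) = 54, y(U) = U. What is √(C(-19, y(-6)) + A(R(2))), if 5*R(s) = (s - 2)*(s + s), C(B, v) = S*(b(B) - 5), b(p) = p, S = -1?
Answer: √78 ≈ 8.8318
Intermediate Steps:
C(B, v) = 5 - B (C(B, v) = -(B - 5) = -(-5 + B) = 5 - B)
R(s) = 2*s*(-2 + s)/5 (R(s) = ((s - 2)*(s + s))/5 = ((-2 + s)*(2*s))/5 = (2*s*(-2 + s))/5 = 2*s*(-2 + s)/5)
√(C(-19, y(-6)) + A(R(2))) = √((5 - 1*(-19)) + 54) = √((5 + 19) + 54) = √(24 + 54) = √78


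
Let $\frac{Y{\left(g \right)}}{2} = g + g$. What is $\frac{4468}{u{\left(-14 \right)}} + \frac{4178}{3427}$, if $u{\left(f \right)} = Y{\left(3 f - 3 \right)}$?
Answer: $- \frac{3639949}{154215} \approx -23.603$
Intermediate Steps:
$Y{\left(g \right)} = 4 g$ ($Y{\left(g \right)} = 2 \left(g + g\right) = 2 \cdot 2 g = 4 g$)
$u{\left(f \right)} = -12 + 12 f$ ($u{\left(f \right)} = 4 \left(3 f - 3\right) = 4 \left(-3 + 3 f\right) = -12 + 12 f$)
$\frac{4468}{u{\left(-14 \right)}} + \frac{4178}{3427} = \frac{4468}{-12 + 12 \left(-14\right)} + \frac{4178}{3427} = \frac{4468}{-12 - 168} + 4178 \cdot \frac{1}{3427} = \frac{4468}{-180} + \frac{4178}{3427} = 4468 \left(- \frac{1}{180}\right) + \frac{4178}{3427} = - \frac{1117}{45} + \frac{4178}{3427} = - \frac{3639949}{154215}$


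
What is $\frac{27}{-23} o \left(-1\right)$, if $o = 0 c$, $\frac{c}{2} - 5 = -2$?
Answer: $0$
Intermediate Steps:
$c = 6$ ($c = 10 + 2 \left(-2\right) = 10 - 4 = 6$)
$o = 0$ ($o = 0 \cdot 6 = 0$)
$\frac{27}{-23} o \left(-1\right) = \frac{27}{-23} \cdot 0 \left(-1\right) = 27 \left(- \frac{1}{23}\right) 0 \left(-1\right) = \left(- \frac{27}{23}\right) 0 \left(-1\right) = 0 \left(-1\right) = 0$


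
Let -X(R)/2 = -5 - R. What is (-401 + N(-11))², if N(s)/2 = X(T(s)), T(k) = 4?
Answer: 133225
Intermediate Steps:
X(R) = 10 + 2*R (X(R) = -2*(-5 - R) = 10 + 2*R)
N(s) = 36 (N(s) = 2*(10 + 2*4) = 2*(10 + 8) = 2*18 = 36)
(-401 + N(-11))² = (-401 + 36)² = (-365)² = 133225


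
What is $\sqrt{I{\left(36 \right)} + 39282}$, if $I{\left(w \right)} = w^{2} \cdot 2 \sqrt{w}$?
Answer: $\sqrt{54834} \approx 234.17$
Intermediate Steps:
$I{\left(w \right)} = 2 w^{\frac{5}{2}}$ ($I{\left(w \right)} = 2 w^{2} \sqrt{w} = 2 w^{\frac{5}{2}}$)
$\sqrt{I{\left(36 \right)} + 39282} = \sqrt{2 \cdot 36^{\frac{5}{2}} + 39282} = \sqrt{2 \cdot 7776 + 39282} = \sqrt{15552 + 39282} = \sqrt{54834}$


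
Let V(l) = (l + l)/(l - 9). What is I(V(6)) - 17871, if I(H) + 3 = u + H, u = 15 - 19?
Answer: -17882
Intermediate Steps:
u = -4
V(l) = 2*l/(-9 + l) (V(l) = (2*l)/(-9 + l) = 2*l/(-9 + l))
I(H) = -7 + H (I(H) = -3 + (-4 + H) = -7 + H)
I(V(6)) - 17871 = (-7 + 2*6/(-9 + 6)) - 17871 = (-7 + 2*6/(-3)) - 17871 = (-7 + 2*6*(-⅓)) - 17871 = (-7 - 4) - 17871 = -11 - 17871 = -17882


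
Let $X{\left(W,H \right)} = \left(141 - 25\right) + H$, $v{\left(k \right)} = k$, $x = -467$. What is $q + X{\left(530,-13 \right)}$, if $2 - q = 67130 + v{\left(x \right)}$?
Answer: $-66558$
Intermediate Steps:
$X{\left(W,H \right)} = 116 + H$
$q = -66661$ ($q = 2 - \left(67130 - 467\right) = 2 - 66663 = -66661$)
$q + X{\left(530,-13 \right)} = -66661 + \left(116 - 13\right) = -66661 + 103 = -66558$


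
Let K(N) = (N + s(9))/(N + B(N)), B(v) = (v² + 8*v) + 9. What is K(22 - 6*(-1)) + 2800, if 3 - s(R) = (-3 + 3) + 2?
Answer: 2926029/1045 ≈ 2800.0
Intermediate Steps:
B(v) = 9 + v² + 8*v
s(R) = 1 (s(R) = 3 - ((-3 + 3) + 2) = 3 - (0 + 2) = 3 - 1*2 = 3 - 2 = 1)
K(N) = (1 + N)/(9 + N² + 9*N) (K(N) = (N + 1)/(N + (9 + N² + 8*N)) = (1 + N)/(9 + N² + 9*N))
K(22 - 6*(-1)) + 2800 = (1 + (22 - 6*(-1)))/(9 + (22 - 6*(-1))² + 9*(22 - 6*(-1))) + 2800 = (1 + (22 - 1*(-6)))/(9 + (22 - 1*(-6))² + 9*(22 - 1*(-6))) + 2800 = (1 + (22 + 6))/(9 + (22 + 6)² + 9*(22 + 6)) + 2800 = (1 + 28)/(9 + 28² + 9*28) + 2800 = 29/(9 + 784 + 252) + 2800 = 29/1045 + 2800 = 2926029/1045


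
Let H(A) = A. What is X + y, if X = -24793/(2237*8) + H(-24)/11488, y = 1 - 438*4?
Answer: -11258500773/6424664 ≈ -1752.4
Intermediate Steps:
y = -1751 (y = 1 - 73*24 = 1 - 1752 = -1751)
X = -8914109/6424664 (X = -24793/(2237*8) - 24/11488 = -24793/17896 - 24*1/11488 = -24793*1/17896 - 3/1436 = -24793/17896 - 3/1436 = -8914109/6424664 ≈ -1.3875)
X + y = -8914109/6424664 - 1751 = -11258500773/6424664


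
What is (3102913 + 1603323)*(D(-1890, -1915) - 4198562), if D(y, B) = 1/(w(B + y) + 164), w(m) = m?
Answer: -71944061451119348/3641 ≈ -1.9759e+13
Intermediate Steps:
D(y, B) = 1/(164 + B + y) (D(y, B) = 1/((B + y) + 164) = 1/(164 + B + y))
(3102913 + 1603323)*(D(-1890, -1915) - 4198562) = (3102913 + 1603323)*(1/(164 - 1915 - 1890) - 4198562) = 4706236*(1/(-3641) - 4198562) = 4706236*(-1/3641 - 4198562) = 4706236*(-15286964243/3641) = -71944061451119348/3641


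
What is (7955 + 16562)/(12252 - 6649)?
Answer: 24517/5603 ≈ 4.3757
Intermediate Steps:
(7955 + 16562)/(12252 - 6649) = 24517/5603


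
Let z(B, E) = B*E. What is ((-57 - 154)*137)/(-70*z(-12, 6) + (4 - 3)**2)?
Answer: -28907/5041 ≈ -5.7344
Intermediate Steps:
((-57 - 154)*137)/(-70*z(-12, 6) + (4 - 3)**2) = ((-57 - 154)*137)/(-(-840)*6 + (4 - 3)**2) = (-211*137)/(-70*(-72) + 1**2) = -28907/(5040 + 1) = -28907/5041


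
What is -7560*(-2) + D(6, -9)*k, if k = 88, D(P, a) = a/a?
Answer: 15208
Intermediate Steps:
D(P, a) = 1
-7560*(-2) + D(6, -9)*k = -7560*(-2) + 1*88 = 15120 + 88 = 15208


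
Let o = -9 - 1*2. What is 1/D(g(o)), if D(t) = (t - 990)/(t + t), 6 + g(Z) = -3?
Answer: 2/111 ≈ 0.018018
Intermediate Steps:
o = -11 (o = -9 - 2 = -11)
g(Z) = -9 (g(Z) = -6 - 3 = -9)
D(t) = (-990 + t)/(2*t) (D(t) = (-990 + t)/((2*t)) = (-990 + t)*(1/(2*t)) = (-990 + t)/(2*t))
1/D(g(o)) = 1/((½)*(-990 - 9)/(-9)) = 1/((½)*(-⅑)*(-999)) = 1/(111/2) = 2/111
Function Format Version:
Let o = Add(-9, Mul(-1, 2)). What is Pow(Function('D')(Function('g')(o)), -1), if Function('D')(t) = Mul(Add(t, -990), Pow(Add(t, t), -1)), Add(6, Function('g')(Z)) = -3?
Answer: Rational(2, 111) ≈ 0.018018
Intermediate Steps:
o = -11 (o = Add(-9, -2) = -11)
Function('g')(Z) = -9 (Function('g')(Z) = Add(-6, -3) = -9)
Function('D')(t) = Mul(Rational(1, 2), Pow(t, -1), Add(-990, t)) (Function('D')(t) = Mul(Add(-990, t), Pow(Mul(2, t), -1)) = Mul(Add(-990, t), Mul(Rational(1, 2), Pow(t, -1))) = Mul(Rational(1, 2), Pow(t, -1), Add(-990, t)))
Pow(Function('D')(Function('g')(o)), -1) = Pow(Mul(Rational(1, 2), Pow(-9, -1), Add(-990, -9)), -1) = Pow(Mul(Rational(1, 2), Rational(-1, 9), -999), -1) = Pow(Rational(111, 2), -1) = Rational(2, 111)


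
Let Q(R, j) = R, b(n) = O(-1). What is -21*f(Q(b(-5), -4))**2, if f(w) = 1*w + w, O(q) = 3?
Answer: -756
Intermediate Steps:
b(n) = 3
f(w) = 2*w (f(w) = w + w = 2*w)
-21*f(Q(b(-5), -4))**2 = -21*(2*3)**2 = -21*6**2 = -21*36 = -756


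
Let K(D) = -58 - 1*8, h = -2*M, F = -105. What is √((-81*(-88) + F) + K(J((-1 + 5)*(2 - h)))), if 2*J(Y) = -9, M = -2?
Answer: 3*√773 ≈ 83.409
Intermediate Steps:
h = 4 (h = -2*(-2) = 4)
J(Y) = -9/2 (J(Y) = (½)*(-9) = -9/2)
K(D) = -66 (K(D) = -58 - 8 = -66)
√((-81*(-88) + F) + K(J((-1 + 5)*(2 - h)))) = √((-81*(-88) - 105) - 66) = √((7128 - 105) - 66) = √(7023 - 66) = √6957 = 3*√773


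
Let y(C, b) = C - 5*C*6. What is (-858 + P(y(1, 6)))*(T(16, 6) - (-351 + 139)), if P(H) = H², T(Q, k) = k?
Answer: -3706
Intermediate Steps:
y(C, b) = -29*C (y(C, b) = C - 30*C = -29*C)
(-858 + P(y(1, 6)))*(T(16, 6) - (-351 + 139)) = (-858 + (-29*1)²)*(6 - (-351 + 139)) = (-858 + (-29)²)*(6 - 1*(-212)) = (-858 + 841)*(6 + 212) = -17*218 = -3706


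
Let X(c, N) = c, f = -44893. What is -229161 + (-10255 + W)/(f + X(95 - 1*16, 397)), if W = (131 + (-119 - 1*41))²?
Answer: -1711601940/7469 ≈ -2.2916e+5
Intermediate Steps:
W = 841 (W = (131 + (-119 - 41))² = (131 - 160)² = (-29)² = 841)
-229161 + (-10255 + W)/(f + X(95 - 1*16, 397)) = -229161 + (-10255 + 841)/(-44893 + (95 - 1*16)) = -229161 - 9414/(-44893 + (95 - 16)) = -229161 - 9414/(-44893 + 79) = -229161 - 9414/(-44814) = -229161 - 9414*(-1/44814) = -229161 + 1569/7469 = -1711601940/7469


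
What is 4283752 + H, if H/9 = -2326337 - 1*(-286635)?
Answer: -14073566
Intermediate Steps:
H = -18357318 (H = 9*(-2326337 - 1*(-286635)) = 9*(-2326337 + 286635) = 9*(-2039702) = -18357318)
4283752 + H = 4283752 - 18357318 = -14073566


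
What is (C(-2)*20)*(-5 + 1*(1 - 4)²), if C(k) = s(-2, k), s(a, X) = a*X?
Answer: 320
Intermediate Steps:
s(a, X) = X*a
C(k) = -2*k (C(k) = k*(-2) = -2*k)
(C(-2)*20)*(-5 + 1*(1 - 4)²) = (-2*(-2)*20)*(-5 + 1*(1 - 4)²) = (4*20)*(-5 + 1*(-3)²) = 80*(-5 + 1*9) = 80*(-5 + 9) = 80*4 = 320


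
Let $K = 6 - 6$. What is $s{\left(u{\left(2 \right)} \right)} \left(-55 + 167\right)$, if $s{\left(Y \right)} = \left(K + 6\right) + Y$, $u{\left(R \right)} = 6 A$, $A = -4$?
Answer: $-2016$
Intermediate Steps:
$K = 0$ ($K = 6 - 6 = 0$)
$u{\left(R \right)} = -24$ ($u{\left(R \right)} = 6 \left(-4\right) = -24$)
$s{\left(Y \right)} = 6 + Y$ ($s{\left(Y \right)} = \left(0 + 6\right) + Y = 6 + Y$)
$s{\left(u{\left(2 \right)} \right)} \left(-55 + 167\right) = \left(6 - 24\right) \left(-55 + 167\right) = \left(-18\right) 112 = -2016$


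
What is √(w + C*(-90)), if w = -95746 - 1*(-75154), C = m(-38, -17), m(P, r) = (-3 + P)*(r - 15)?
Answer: 36*I*√107 ≈ 372.39*I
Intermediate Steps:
m(P, r) = (-15 + r)*(-3 + P) (m(P, r) = (-3 + P)*(-15 + r) = (-15 + r)*(-3 + P))
C = 1312 (C = 45 - 15*(-38) - 3*(-17) - 38*(-17) = 45 + 570 + 51 + 646 = 1312)
w = -20592 (w = -95746 + 75154 = -20592)
√(w + C*(-90)) = √(-20592 + 1312*(-90)) = √(-20592 - 118080) = √(-138672) = 36*I*√107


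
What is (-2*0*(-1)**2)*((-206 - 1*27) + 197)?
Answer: 0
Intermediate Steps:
(-2*0*(-1)**2)*((-206 - 1*27) + 197) = (0*1)*((-206 - 27) + 197) = 0*(-233 + 197) = 0*(-36) = 0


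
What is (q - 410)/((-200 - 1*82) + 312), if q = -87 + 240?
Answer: -257/30 ≈ -8.5667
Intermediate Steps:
q = 153
(q - 410)/((-200 - 1*82) + 312) = (153 - 410)/((-200 - 1*82) + 312) = -257/((-200 - 82) + 312) = -257/(-282 + 312) = -257/30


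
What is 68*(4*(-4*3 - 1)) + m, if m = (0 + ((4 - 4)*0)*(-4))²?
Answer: -3536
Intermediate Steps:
m = 0 (m = (0 + (0*0)*(-4))² = (0 + 0*(-4))² = (0 + 0)² = 0² = 0)
68*(4*(-4*3 - 1)) + m = 68*(4*(-4*3 - 1)) + 0 = 68*(4*(-12 - 1)) + 0 = 68*(4*(-13)) + 0 = 68*(-52) + 0 = -3536 + 0 = -3536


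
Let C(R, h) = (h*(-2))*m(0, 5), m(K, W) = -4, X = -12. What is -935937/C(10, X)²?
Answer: -103993/1024 ≈ -101.56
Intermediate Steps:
C(R, h) = 8*h (C(R, h) = (h*(-2))*(-4) = -2*h*(-4) = 8*h)
-935937/C(10, X)² = -935937/((8*(-12))²) = -935937/((-96)²) = -935937/9216 = -935937*1/9216 = -103993/1024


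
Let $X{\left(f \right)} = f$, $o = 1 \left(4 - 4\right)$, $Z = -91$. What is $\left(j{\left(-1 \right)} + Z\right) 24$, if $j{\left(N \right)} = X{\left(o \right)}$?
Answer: $-2184$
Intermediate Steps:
$o = 0$ ($o = 1 \cdot 0 = 0$)
$j{\left(N \right)} = 0$
$\left(j{\left(-1 \right)} + Z\right) 24 = \left(0 - 91\right) 24 = \left(-91\right) 24 = -2184$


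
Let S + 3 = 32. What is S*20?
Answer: 580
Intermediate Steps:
S = 29 (S = -3 + 32 = 29)
S*20 = 29*20 = 580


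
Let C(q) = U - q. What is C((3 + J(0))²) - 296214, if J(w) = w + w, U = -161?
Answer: -296384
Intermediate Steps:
J(w) = 2*w
C(q) = -161 - q
C((3 + J(0))²) - 296214 = (-161 - (3 + 2*0)²) - 296214 = (-161 - (3 + 0)²) - 296214 = (-161 - 1*3²) - 296214 = (-161 - 1*9) - 296214 = (-161 - 9) - 296214 = -170 - 296214 = -296384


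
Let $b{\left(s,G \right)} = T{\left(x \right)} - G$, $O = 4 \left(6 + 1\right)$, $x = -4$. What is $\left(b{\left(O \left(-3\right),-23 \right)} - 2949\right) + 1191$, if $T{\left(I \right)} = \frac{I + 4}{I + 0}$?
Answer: $-1735$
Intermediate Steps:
$T{\left(I \right)} = \frac{4 + I}{I}$
$O = 28$ ($O = 4 \cdot 7 = 28$)
$b{\left(s,G \right)} = - G$ ($b{\left(s,G \right)} = \frac{4 - 4}{-4} - G = \left(- \frac{1}{4}\right) 0 - G = 0 - G = - G$)
$\left(b{\left(O \left(-3\right),-23 \right)} - 2949\right) + 1191 = \left(\left(-1\right) \left(-23\right) - 2949\right) + 1191 = \left(23 - 2949\right) + 1191 = -2926 + 1191 = -1735$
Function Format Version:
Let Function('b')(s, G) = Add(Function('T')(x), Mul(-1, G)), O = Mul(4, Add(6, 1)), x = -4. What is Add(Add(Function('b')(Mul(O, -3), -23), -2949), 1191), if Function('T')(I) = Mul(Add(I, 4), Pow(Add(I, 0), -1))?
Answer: -1735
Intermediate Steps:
Function('T')(I) = Mul(Pow(I, -1), Add(4, I)) (Function('T')(I) = Mul(Add(4, I), Pow(I, -1)) = Mul(Pow(I, -1), Add(4, I)))
O = 28 (O = Mul(4, 7) = 28)
Function('b')(s, G) = Mul(-1, G) (Function('b')(s, G) = Add(Mul(Pow(-4, -1), Add(4, -4)), Mul(-1, G)) = Add(Mul(Rational(-1, 4), 0), Mul(-1, G)) = Add(0, Mul(-1, G)) = Mul(-1, G))
Add(Add(Function('b')(Mul(O, -3), -23), -2949), 1191) = Add(Add(Mul(-1, -23), -2949), 1191) = Add(Add(23, -2949), 1191) = Add(-2926, 1191) = -1735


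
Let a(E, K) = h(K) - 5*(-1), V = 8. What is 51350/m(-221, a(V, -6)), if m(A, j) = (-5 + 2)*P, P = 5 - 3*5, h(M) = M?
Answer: 5135/3 ≈ 1711.7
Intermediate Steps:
P = -10 (P = 5 - 1*15 = 5 - 15 = -10)
a(E, K) = 5 + K (a(E, K) = K - 5*(-1) = K + 5 = 5 + K)
m(A, j) = 30 (m(A, j) = (-5 + 2)*(-10) = -3*(-10) = 30)
51350/m(-221, a(V, -6)) = 51350/30 = 51350*(1/30) = 5135/3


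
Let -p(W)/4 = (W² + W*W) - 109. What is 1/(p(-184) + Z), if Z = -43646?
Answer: -1/314058 ≈ -3.1841e-6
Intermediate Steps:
p(W) = 436 - 8*W² (p(W) = -4*((W² + W*W) - 109) = -4*((W² + W²) - 109) = -4*(2*W² - 109) = -4*(-109 + 2*W²) = 436 - 8*W²)
1/(p(-184) + Z) = 1/((436 - 8*(-184)²) - 43646) = 1/((436 - 8*33856) - 43646) = 1/((436 - 270848) - 43646) = 1/(-270412 - 43646) = 1/(-314058) = -1/314058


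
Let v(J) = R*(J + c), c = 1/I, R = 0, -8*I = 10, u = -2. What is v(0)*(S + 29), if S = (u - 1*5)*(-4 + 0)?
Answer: 0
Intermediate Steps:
I = -5/4 (I = -1/8*10 = -5/4 ≈ -1.2500)
c = -4/5 (c = 1/(-5/4) = -4/5 ≈ -0.80000)
S = 28 (S = (-2 - 1*5)*(-4 + 0) = (-2 - 5)*(-4) = -7*(-4) = 28)
v(J) = 0 (v(J) = 0*(J - 4/5) = 0*(-4/5 + J) = 0)
v(0)*(S + 29) = 0*(28 + 29) = 0*57 = 0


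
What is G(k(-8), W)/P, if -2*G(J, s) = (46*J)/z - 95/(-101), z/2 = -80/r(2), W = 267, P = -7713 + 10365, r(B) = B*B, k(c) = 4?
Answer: 77/111605 ≈ 0.00068993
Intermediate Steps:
r(B) = B²
P = 2652
z = -40 (z = 2*(-80/(2²)) = 2*(-80/4) = 2*(-80*¼) = 2*(-20) = -40)
G(J, s) = -95/202 + 23*J/40 (G(J, s) = -((46*J)/(-40) - 95/(-101))/2 = -((46*J)*(-1/40) - 95*(-1/101))/2 = -(-23*J/20 + 95/101)/2 = -(95/101 - 23*J/20)/2 = -95/202 + 23*J/40)
G(k(-8), W)/P = (-95/202 + (23/40)*4)/2652 = (-95/202 + 23/10)*(1/2652) = (924/505)*(1/2652) = 77/111605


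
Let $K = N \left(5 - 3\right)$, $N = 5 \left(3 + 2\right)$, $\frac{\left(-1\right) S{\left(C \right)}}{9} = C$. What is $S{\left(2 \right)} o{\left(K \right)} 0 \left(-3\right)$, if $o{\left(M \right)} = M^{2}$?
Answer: $0$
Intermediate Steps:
$S{\left(C \right)} = - 9 C$
$N = 25$ ($N = 5 \cdot 5 = 25$)
$K = 50$ ($K = 25 \left(5 - 3\right) = 25 \cdot 2 = 50$)
$S{\left(2 \right)} o{\left(K \right)} 0 \left(-3\right) = \left(-9\right) 2 \cdot 50^{2} \cdot 0 \left(-3\right) = \left(-18\right) 2500 \cdot 0 = \left(-45000\right) 0 = 0$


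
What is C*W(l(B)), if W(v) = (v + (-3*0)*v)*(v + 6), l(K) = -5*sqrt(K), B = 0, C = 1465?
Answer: 0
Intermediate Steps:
W(v) = v*(6 + v) (W(v) = (v + 0*v)*(6 + v) = (v + 0)*(6 + v) = v*(6 + v))
C*W(l(B)) = 1465*((-5*sqrt(0))*(6 - 5*sqrt(0))) = 1465*((-5*0)*(6 - 5*0)) = 1465*(0*(6 + 0)) = 1465*(0*6) = 1465*0 = 0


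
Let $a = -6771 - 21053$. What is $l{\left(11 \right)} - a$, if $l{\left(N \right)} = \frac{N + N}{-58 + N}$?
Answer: $\frac{1307706}{47} \approx 27824.0$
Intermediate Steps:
$l{\left(N \right)} = \frac{2 N}{-58 + N}$
$a = -27824$ ($a = -6771 - 21053 = -27824$)
$l{\left(11 \right)} - a = 2 \cdot 11 \frac{1}{-58 + 11} - -27824 = 2 \cdot 11 \frac{1}{-47} + 27824 = 2 \cdot 11 \left(- \frac{1}{47}\right) + 27824 = - \frac{22}{47} + 27824 = \frac{1307706}{47}$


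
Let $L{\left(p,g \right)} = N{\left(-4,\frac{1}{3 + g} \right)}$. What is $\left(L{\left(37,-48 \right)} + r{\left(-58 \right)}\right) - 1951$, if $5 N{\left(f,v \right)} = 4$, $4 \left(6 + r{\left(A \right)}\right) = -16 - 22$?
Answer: $- \frac{19657}{10} \approx -1965.7$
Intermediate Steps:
$r{\left(A \right)} = - \frac{31}{2}$ ($r{\left(A \right)} = -6 + \frac{-16 - 22}{4} = -6 + \frac{1}{4} \left(-38\right) = -6 - \frac{19}{2} = - \frac{31}{2}$)
$N{\left(f,v \right)} = \frac{4}{5}$ ($N{\left(f,v \right)} = \frac{1}{5} \cdot 4 = \frac{4}{5}$)
$L{\left(p,g \right)} = \frac{4}{5}$
$\left(L{\left(37,-48 \right)} + r{\left(-58 \right)}\right) - 1951 = \left(\frac{4}{5} - \frac{31}{2}\right) - 1951 = - \frac{147}{10} - 1951 = - \frac{19657}{10}$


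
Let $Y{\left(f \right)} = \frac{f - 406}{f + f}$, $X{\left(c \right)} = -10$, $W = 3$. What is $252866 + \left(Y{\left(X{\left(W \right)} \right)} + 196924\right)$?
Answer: $\frac{2249054}{5} \approx 4.4981 \cdot 10^{5}$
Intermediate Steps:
$Y{\left(f \right)} = \frac{-406 + f}{2 f}$
$252866 + \left(Y{\left(X{\left(W \right)} \right)} + 196924\right) = 252866 + \left(\frac{-406 - 10}{2 \left(-10\right)} + 196924\right) = 252866 + \left(\frac{1}{2} \left(- \frac{1}{10}\right) \left(-416\right) + 196924\right) = 252866 + \left(\frac{104}{5} + 196924\right) = 252866 + \frac{984724}{5} = \frac{2249054}{5}$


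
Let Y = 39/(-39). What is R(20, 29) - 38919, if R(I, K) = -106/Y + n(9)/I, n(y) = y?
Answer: -776251/20 ≈ -38813.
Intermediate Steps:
Y = -1 (Y = 39*(-1/39) = -1)
R(I, K) = 106 + 9/I (R(I, K) = -106/(-1) + 9/I = -106*(-1) + 9/I = 106 + 9/I)
R(20, 29) - 38919 = (106 + 9/20) - 38919 = 2129/20 - 38919 = -776251/20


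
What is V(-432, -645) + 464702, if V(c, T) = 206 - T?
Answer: 465553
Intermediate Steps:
V(-432, -645) + 464702 = (206 - 1*(-645)) + 464702 = (206 + 645) + 464702 = 851 + 464702 = 465553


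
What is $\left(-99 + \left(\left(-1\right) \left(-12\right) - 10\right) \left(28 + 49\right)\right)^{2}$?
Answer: $3025$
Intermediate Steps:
$\left(-99 + \left(\left(-1\right) \left(-12\right) - 10\right) \left(28 + 49\right)\right)^{2} = \left(-99 + \left(12 - 10\right) 77\right)^{2} = \left(-99 + 2 \cdot 77\right)^{2} = \left(-99 + 154\right)^{2} = 55^{2} = 3025$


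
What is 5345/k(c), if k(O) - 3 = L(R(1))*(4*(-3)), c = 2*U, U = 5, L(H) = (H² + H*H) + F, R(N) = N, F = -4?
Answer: 5345/27 ≈ 197.96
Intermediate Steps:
L(H) = -4 + 2*H² (L(H) = (H² + H*H) - 4 = (H² + H²) - 4 = 2*H² - 4 = -4 + 2*H²)
c = 10 (c = 2*5 = 10)
k(O) = 27 (k(O) = 3 + (-4 + 2*1²)*(4*(-3)) = 3 + (-4 + 2*1)*(-12) = 3 + (-4 + 2)*(-12) = 3 - 2*(-12) = 3 + 24 = 27)
5345/k(c) = 5345/27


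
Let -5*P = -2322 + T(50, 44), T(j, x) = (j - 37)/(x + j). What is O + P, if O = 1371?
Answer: 172525/94 ≈ 1835.4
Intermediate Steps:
T(j, x) = (-37 + j)/(j + x)
P = 43651/94 (P = -(-2322 + (-37 + 50)/(50 + 44))/5 = -(-2322 + 13/94)/5 = -⅕*(-218255/94) = 43651/94 ≈ 464.37)
O + P = 1371 + 43651/94 = 172525/94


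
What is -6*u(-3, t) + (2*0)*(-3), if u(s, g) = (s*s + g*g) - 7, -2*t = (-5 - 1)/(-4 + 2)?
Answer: -51/2 ≈ -25.500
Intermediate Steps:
t = -3/2 (t = -(-5 - 1)/(2*(-4 + 2)) = -(-3)/(-2) = -(-3)*(-1)/2 = -½*3 = -3/2 ≈ -1.5000)
u(s, g) = -7 + g² + s² (u(s, g) = (s² + g²) - 7 = (g² + s²) - 7 = -7 + g² + s²)
-6*u(-3, t) + (2*0)*(-3) = -6*(-7 + (-3/2)² + (-3)²) + (2*0)*(-3) = -6*(-7 + 9/4 + 9) + 0*(-3) = -6*17/4 + 0 = -51/2 + 0 = -51/2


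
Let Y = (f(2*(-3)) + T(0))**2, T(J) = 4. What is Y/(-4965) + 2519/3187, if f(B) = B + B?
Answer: 12302867/15823455 ≈ 0.77751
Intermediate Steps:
f(B) = 2*B
Y = 64 (Y = (2*(2*(-3)) + 4)**2 = (2*(-6) + 4)**2 = (-12 + 4)**2 = (-8)**2 = 64)
Y/(-4965) + 2519/3187 = 64/(-4965) + 2519/3187 = 64*(-1/4965) + 2519*(1/3187) = -64/4965 + 2519/3187 = 12302867/15823455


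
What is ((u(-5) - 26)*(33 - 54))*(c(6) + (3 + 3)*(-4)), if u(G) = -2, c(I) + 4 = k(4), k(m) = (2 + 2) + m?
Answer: -11760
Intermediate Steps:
k(m) = 4 + m
c(I) = 4 (c(I) = -4 + (4 + 4) = -4 + 8 = 4)
((u(-5) - 26)*(33 - 54))*(c(6) + (3 + 3)*(-4)) = ((-2 - 26)*(33 - 54))*(4 + (3 + 3)*(-4)) = (-28*(-21))*(4 + 6*(-4)) = 588*(4 - 24) = 588*(-20) = -11760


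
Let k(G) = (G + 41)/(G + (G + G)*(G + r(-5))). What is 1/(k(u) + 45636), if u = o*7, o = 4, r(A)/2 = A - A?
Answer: 532/24278375 ≈ 2.1913e-5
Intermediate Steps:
r(A) = 0 (r(A) = 2*(A - A) = 2*0 = 0)
u = 28 (u = 4*7 = 28)
k(G) = (41 + G)/(G + 2*G**2) (k(G) = (G + 41)/(G + (G + G)*(G + 0)) = (41 + G)/(G + (2*G)*G) = (41 + G)/(G + 2*G**2))
1/(k(u) + 45636) = 1/((41 + 28)/(28*(1 + 2*28)) + 45636) = 1/((1/28)*69/(1 + 56) + 45636) = 1/((1/28)*69/57 + 45636) = 1/((1/28)*(1/57)*69 + 45636) = 1/(23/532 + 45636) = 1/(24278375/532) = 532/24278375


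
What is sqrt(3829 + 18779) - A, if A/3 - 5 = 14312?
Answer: -42951 + 12*sqrt(157) ≈ -42801.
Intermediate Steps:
A = 42951 (A = 15 + 3*14312 = 15 + 42936 = 42951)
sqrt(3829 + 18779) - A = sqrt(3829 + 18779) - 1*42951 = sqrt(22608) - 42951 = 12*sqrt(157) - 42951 = -42951 + 12*sqrt(157)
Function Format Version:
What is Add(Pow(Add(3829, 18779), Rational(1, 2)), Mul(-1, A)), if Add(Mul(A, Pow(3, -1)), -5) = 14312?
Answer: Add(-42951, Mul(12, Pow(157, Rational(1, 2)))) ≈ -42801.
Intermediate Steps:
A = 42951 (A = Add(15, Mul(3, 14312)) = Add(15, 42936) = 42951)
Add(Pow(Add(3829, 18779), Rational(1, 2)), Mul(-1, A)) = Add(Pow(Add(3829, 18779), Rational(1, 2)), Mul(-1, 42951)) = Add(Pow(22608, Rational(1, 2)), -42951) = Add(Mul(12, Pow(157, Rational(1, 2))), -42951) = Add(-42951, Mul(12, Pow(157, Rational(1, 2))))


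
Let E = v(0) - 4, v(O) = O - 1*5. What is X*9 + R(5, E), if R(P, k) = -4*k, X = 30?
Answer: 306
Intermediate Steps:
v(O) = -5 + O (v(O) = O - 5 = -5 + O)
E = -9 (E = (-5 + 0) - 4 = -5 - 4 = -9)
X*9 + R(5, E) = 30*9 - 4*(-9) = 270 + 36 = 306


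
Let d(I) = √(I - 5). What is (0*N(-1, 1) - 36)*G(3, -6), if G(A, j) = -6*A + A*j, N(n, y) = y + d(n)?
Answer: 1296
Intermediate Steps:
d(I) = √(-5 + I)
N(n, y) = y + √(-5 + n)
(0*N(-1, 1) - 36)*G(3, -6) = (0*(1 + √(-5 - 1)) - 36)*(3*(-6 - 6)) = (0*(1 + √(-6)) - 36)*(3*(-12)) = (0*(1 + I*√6) - 36)*(-36) = (0 - 36)*(-36) = -36*(-36) = 1296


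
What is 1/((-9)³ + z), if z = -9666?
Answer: -1/10395 ≈ -9.6200e-5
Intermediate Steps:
1/((-9)³ + z) = 1/((-9)³ - 9666) = 1/(-729 - 9666) = 1/(-10395) = -1/10395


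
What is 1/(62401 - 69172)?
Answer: -1/6771 ≈ -0.00014769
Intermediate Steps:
1/(62401 - 69172) = 1/(-6771) = -1/6771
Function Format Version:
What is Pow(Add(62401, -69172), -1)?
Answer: Rational(-1, 6771) ≈ -0.00014769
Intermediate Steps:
Pow(Add(62401, -69172), -1) = Pow(-6771, -1) = Rational(-1, 6771)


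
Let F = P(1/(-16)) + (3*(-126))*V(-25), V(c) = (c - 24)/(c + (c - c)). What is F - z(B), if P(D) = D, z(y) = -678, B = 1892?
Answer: -25177/400 ≈ -62.943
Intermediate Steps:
V(c) = (-24 + c)/c (V(c) = (-24 + c)/(c + 0) = (-24 + c)/c)
F = -296377/400 (F = 1/(-16) + (3*(-126))*((-24 - 25)/(-25)) = -1/16 - (-378)*(-49)/25 = -1/16 - 378*49/25 = -1/16 - 18522/25 = -296377/400 ≈ -740.94)
F - z(B) = -296377/400 - 1*(-678) = -296377/400 + 678 = -25177/400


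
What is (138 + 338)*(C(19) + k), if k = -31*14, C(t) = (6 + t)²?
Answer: 90916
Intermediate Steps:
k = -434
(138 + 338)*(C(19) + k) = (138 + 338)*((6 + 19)² - 434) = 476*(25² - 434) = 476*(625 - 434) = 476*191 = 90916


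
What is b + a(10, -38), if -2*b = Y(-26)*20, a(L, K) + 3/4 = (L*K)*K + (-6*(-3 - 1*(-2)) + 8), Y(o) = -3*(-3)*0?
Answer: 57813/4 ≈ 14453.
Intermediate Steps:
Y(o) = 0 (Y(o) = 9*0 = 0)
a(L, K) = 53/4 + L*K² (a(L, K) = -¾ + ((L*K)*K + (-6*(-3 - 1*(-2)) + 8)) = -¾ + ((K*L)*K + (-6*(-3 + 2) + 8)) = -¾ + (L*K² + (-6*(-1) + 8)) = -¾ + (L*K² + (6 + 8)) = -¾ + (L*K² + 14) = -¾ + (14 + L*K²) = 53/4 + L*K²)
b = 0 (b = -0*20 = -½*0 = 0)
b + a(10, -38) = 0 + (53/4 + 10*(-38)²) = 0 + (53/4 + 10*1444) = 0 + (53/4 + 14440) = 0 + 57813/4 = 57813/4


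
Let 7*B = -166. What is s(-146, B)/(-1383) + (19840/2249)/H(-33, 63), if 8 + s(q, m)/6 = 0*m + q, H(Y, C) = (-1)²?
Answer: 9838932/1036789 ≈ 9.4898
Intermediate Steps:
B = -166/7 (B = (⅐)*(-166) = -166/7 ≈ -23.714)
H(Y, C) = 1
s(q, m) = -48 + 6*q (s(q, m) = -48 + 6*(0*m + q) = -48 + 6*(0 + q) = -48 + 6*q)
s(-146, B)/(-1383) + (19840/2249)/H(-33, 63) = (-48 + 6*(-146))/(-1383) + (19840/2249)/1 = (-48 - 876)*(-1/1383) + (19840*(1/2249))*1 = -924*(-1/1383) + (19840/2249)*1 = 308/461 + 19840/2249 = 9838932/1036789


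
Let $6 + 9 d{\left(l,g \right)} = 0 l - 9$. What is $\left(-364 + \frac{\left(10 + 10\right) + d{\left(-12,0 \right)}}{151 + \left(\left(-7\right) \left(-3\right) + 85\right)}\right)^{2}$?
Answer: $\frac{78730186921}{594441} \approx 1.3244 \cdot 10^{5}$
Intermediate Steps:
$d{\left(l,g \right)} = - \frac{5}{3}$ ($d{\left(l,g \right)} = - \frac{2}{3} + \frac{0 l - 9}{9} = - \frac{2}{3} + \frac{0 - 9}{9} = - \frac{2}{3} + \frac{1}{9} \left(-9\right) = - \frac{2}{3} - 1 = - \frac{5}{3}$)
$\left(-364 + \frac{\left(10 + 10\right) + d{\left(-12,0 \right)}}{151 + \left(\left(-7\right) \left(-3\right) + 85\right)}\right)^{2} = \left(-364 + \frac{\left(10 + 10\right) - \frac{5}{3}}{151 + \left(\left(-7\right) \left(-3\right) + 85\right)}\right)^{2} = \left(-364 + \frac{20 - \frac{5}{3}}{151 + \left(21 + 85\right)}\right)^{2} = \left(-364 + \frac{55}{3 \left(151 + 106\right)}\right)^{2} = \left(-364 + \frac{55}{3 \cdot 257}\right)^{2} = \left(-364 + \frac{55}{3} \cdot \frac{1}{257}\right)^{2} = \left(-364 + \frac{55}{771}\right)^{2} = \left(- \frac{280589}{771}\right)^{2} = \frac{78730186921}{594441}$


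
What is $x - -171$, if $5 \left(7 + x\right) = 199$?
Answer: $\frac{1019}{5} \approx 203.8$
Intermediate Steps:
$x = \frac{164}{5}$ ($x = -7 + \frac{1}{5} \cdot 199 = -7 + \frac{199}{5} = \frac{164}{5} \approx 32.8$)
$x - -171 = \frac{164}{5} - -171 = \frac{164}{5} + 171 = \frac{1019}{5}$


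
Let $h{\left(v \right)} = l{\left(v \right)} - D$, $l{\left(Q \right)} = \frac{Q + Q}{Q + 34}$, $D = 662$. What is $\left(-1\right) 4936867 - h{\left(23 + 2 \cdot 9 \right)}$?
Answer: $- \frac{370215457}{75} \approx -4.9362 \cdot 10^{6}$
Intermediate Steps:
$l{\left(Q \right)} = \frac{2 Q}{34 + Q}$
$h{\left(v \right)} = -662 + \frac{2 v}{34 + v}$ ($h{\left(v \right)} = \frac{2 v}{34 + v} - 662 = -662 + \frac{2 v}{34 + v}$)
$\left(-1\right) 4936867 - h{\left(23 + 2 \cdot 9 \right)} = \left(-1\right) 4936867 - \frac{4 \left(-5627 - 165 \left(23 + 2 \cdot 9\right)\right)}{34 + \left(23 + 2 \cdot 9\right)} = -4936867 - \frac{4 \left(-5627 - 165 \left(23 + 18\right)\right)}{34 + \left(23 + 18\right)} = -4936867 - \frac{4 \left(-5627 - 6765\right)}{34 + 41} = -4936867 - \frac{4 \left(-5627 - 6765\right)}{75} = -4936867 - 4 \cdot \frac{1}{75} \left(-12392\right) = -4936867 - - \frac{49568}{75} = -4936867 + \frac{49568}{75} = - \frac{370215457}{75}$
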